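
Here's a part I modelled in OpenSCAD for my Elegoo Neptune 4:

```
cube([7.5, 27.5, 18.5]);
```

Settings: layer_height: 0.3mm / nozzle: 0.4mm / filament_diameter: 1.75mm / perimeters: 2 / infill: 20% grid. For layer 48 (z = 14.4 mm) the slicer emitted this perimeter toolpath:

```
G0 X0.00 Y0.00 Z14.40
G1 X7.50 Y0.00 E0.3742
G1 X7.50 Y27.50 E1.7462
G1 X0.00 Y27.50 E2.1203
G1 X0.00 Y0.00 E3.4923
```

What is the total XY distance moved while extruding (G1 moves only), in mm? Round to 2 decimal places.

Sum the Euclidean lengths of each G1 segment: total = 70.00 mm.

70.00 mm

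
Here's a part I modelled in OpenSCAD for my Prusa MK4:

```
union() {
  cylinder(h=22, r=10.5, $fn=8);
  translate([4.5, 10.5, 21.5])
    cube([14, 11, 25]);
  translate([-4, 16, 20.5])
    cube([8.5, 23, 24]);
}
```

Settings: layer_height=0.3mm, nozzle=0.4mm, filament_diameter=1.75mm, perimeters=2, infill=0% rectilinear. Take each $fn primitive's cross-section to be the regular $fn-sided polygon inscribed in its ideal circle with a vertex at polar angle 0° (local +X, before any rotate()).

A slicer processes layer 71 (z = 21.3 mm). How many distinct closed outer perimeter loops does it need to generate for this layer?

At z = 21.3 mm: the cylinder: section is a regular 8-gon, circumradius r=10.5; the cube at (4.5, 10.5) is not intersected at this z (z outside [21.5, 46.5]); the cube at (-4, 16) is present — its section is the full 8.5×23 rectangle; Combining (union): the 2 present regions are separate (no shared area or edge), so areas and boundary lengths simply add and each stays a separate island — 2 connected regions. The result has 2 disconnected regions.

2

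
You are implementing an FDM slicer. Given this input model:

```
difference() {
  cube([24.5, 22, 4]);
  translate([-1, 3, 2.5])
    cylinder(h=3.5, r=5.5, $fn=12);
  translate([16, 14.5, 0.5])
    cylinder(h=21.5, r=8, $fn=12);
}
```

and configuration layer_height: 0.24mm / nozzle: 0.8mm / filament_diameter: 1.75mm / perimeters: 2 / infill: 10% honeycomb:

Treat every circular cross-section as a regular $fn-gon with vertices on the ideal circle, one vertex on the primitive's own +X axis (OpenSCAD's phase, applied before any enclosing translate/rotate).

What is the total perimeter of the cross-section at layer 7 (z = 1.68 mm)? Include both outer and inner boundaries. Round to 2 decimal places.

135.10 mm

At z = 1.68 mm: the 24.5×22 cube contributes its full rectangle (perimeter 93.00 mm); the cylinder at (-1, 3) is not intersected at this z (z outside [2.5, 6]); the r=8 cylinder at (16, 14.5) gives a regular 12-gon of circumradius 8 (constant along its height) (perimeter = 2·12·8.000·sin(180°/12) = 49.69 mm); Subtracting the remaining from the first: starting from the 24.5×22 cube, the r=8 cylinder at (16, 14.5) partially overlaps it — only the 191.07 mm² overlap (of its 192.00 mm²) is removed, clipping the outline — boundary = 135.10 mm. Overall, the cross-section is a single solid region. Total boundary length (outer) = 135.10 mm.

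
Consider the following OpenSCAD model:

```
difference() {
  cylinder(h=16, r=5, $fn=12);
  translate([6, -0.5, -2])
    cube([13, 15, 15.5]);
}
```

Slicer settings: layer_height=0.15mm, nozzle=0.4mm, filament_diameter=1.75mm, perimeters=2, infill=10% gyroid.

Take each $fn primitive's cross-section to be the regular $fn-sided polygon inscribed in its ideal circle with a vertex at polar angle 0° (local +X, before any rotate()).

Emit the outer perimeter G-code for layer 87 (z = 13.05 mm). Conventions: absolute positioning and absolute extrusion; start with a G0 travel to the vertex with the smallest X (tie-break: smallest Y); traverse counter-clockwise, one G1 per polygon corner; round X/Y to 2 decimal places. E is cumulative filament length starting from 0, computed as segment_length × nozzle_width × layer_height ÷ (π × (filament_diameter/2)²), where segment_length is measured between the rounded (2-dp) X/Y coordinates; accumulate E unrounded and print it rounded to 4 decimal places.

G0 X-5.00 Y0.00 Z13.05
G1 X-4.33 Y-2.50 E0.0646
G1 X-2.50 Y-4.33 E0.1291
G1 X0.00 Y-5.00 E0.1937
G1 X2.50 Y-4.33 E0.2582
G1 X4.33 Y-2.50 E0.3228
G1 X5.00 Y0.00 E0.3874
G1 X4.33 Y2.50 E0.4519
G1 X2.50 Y4.33 E0.5165
G1 X0.00 Y5.00 E0.5811
G1 X-2.50 Y4.33 E0.6456
G1 X-4.33 Y2.50 E0.7102
G1 X-5.00 Y0.00 E0.7747

At z = 13.05 mm: the r=5 cylinder contributes a regular 12-gon of circumradius 5; the 13×15 cube at (6, -0.5) contributes its full rectangle; Taking the first minus the rest: starting from the r=5 cylinder, the 13×15 cube at (6, -0.5) misses the remaining region (no effect) — 1 connected region. The outline is a single polygon with 12 vertices. Extrusion per mm of travel: 0.4 × 0.15 / (π × 0.875²) = 0.024945. Accumulating E over each segment gives final E = 0.7747.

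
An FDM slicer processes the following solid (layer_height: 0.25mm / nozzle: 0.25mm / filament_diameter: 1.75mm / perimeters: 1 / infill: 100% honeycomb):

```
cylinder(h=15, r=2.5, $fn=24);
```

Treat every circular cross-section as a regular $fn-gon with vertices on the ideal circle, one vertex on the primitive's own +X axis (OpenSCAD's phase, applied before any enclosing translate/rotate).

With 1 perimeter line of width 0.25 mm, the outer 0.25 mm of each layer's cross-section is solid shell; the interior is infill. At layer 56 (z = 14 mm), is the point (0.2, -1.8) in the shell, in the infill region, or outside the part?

infill

At z = 14 mm: the r=2.5 cylinder contributes a regular 24-gon of circumradius 2.5. Overall, the cross-section is a single solid region. The nearest boundary edge runs (-0.00, -2.50)→(0.65, -2.41); distance from the point to it = 0.67 mm. The point is inside the cross-section and 0.67 mm from the nearest boundary — more than the 0.25 mm shell width (1 × 0.25), so it's in the infill interior.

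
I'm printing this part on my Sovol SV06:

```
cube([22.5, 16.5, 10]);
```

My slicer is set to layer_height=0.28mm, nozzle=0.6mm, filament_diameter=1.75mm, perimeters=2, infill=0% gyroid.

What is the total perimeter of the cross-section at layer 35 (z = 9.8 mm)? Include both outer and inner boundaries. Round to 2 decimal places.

At z = 9.8 mm: the cube (footprint 22.5×16.5) is included at this height (perimeter 78.00 mm). Overall, the cross-section is a single solid region. Total boundary length (outer) = 78.00 mm.

78.00 mm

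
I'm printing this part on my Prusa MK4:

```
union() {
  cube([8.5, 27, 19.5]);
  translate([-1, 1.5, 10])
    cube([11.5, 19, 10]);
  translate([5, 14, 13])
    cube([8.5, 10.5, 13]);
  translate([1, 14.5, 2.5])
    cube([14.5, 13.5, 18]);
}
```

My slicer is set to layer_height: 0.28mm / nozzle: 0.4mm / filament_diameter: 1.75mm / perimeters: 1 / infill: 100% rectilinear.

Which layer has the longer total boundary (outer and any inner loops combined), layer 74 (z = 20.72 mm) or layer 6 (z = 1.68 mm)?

Layer 74 (z = 20.72): the cube is not intersected at this z (z outside [0, 19.5]); the cube at (-1, 1.5) is absent (z outside [10, 20]); the cube at (5, 14) (footprint 8.5×10.5) is included at this height (perimeter 38.00 mm); the cube at (1, 14.5) is absent (z outside [2.5, 20.5]); Taking the union: only the 8.5×10.5 cube at (5, 14) is present, so the union is just that shape — boundary = 38.00 mm. So its perimeter = 38.00 mm. Layer 6 (z = 1.68): the cube is present — its section is the full 8.5×27 rectangle (perimeter 71.00 mm); the cube at (-1, 1.5) is absent (z outside [10, 20]); the cube at (5, 14) is not intersected at this z (z outside [13, 26]); the cube at (1, 14.5) does not reach this height (z outside [2.5, 20.5]); Taking the union: only the 8.5×27 cube is present, so the union is just that shape — boundary = 71.00 mm. So its perimeter = 71.00 mm. Layer 6 is larger (71.00 vs 38.00 mm).

layer 6 (z = 1.68 mm)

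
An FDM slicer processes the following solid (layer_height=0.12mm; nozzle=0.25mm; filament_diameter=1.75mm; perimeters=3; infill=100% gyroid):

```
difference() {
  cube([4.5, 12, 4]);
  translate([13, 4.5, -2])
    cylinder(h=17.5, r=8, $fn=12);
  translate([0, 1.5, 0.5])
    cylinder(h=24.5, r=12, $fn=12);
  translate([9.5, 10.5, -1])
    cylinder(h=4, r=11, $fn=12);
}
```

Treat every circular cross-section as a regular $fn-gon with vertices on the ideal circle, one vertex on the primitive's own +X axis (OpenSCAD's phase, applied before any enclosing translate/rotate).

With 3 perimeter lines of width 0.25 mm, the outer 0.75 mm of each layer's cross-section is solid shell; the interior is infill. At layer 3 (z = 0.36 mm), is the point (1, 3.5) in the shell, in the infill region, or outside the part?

At z = 0.36 mm: the cube is present — its section is the full 4.5×12 rectangle; the r=8 cylinder at (13, 4.5) gives a regular 12-gon of circumradius 8 (constant along its height); the cylinder at (0, 1.5) is absent (z outside [0.5, 25]); the r=11 cylinder at (9.5, 10.5) contributes a regular 12-gon of circumradius 11; Taking the first minus the rest: starting from the 4.5×12 cube, the r=8 cylinder at (13, 4.5) misses the remaining region (no effect); the r=11 cylinder at (9.5, 10.5) partially overlaps it — only the 41.65 mm² overlap (of its 363.00 mm²) is removed, clipping the outline — 1 connected region. Overall, the cross-section is a single solid region. The nearest boundary edge runs (0.00, 4.97)→(4.00, 0.97); distance from the point to it = 0.33 mm. The point is inside the cross-section, 0.33 mm from the nearest boundary — within the 0.75 mm shell band (3 × 0.25).

shell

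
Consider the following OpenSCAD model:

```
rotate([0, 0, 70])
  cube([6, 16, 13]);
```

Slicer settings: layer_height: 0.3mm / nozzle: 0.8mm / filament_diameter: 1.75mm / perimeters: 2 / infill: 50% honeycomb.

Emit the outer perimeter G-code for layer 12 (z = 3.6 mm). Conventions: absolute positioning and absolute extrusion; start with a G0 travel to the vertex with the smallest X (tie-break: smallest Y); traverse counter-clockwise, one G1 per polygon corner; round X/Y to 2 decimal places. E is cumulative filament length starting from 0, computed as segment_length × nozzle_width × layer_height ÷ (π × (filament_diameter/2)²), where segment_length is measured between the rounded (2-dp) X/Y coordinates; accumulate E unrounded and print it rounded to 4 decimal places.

G0 X-15.04 Y5.47 Z3.60
G1 X0.00 Y0.00 E1.5969
G1 X2.05 Y5.64 E2.1957
G1 X-12.98 Y11.11 E3.7916
G1 X-15.04 Y5.47 E4.3907

At z = 3.6 mm: the cube is present — its section is the full 6×16 rectangle; (rotated 70° about Z; rotation is an isometry so areas/perimeters/island counts are preserved). The outline is a single polygon with 4 vertices. Extrusion per mm of travel: 0.8 × 0.3 / (π × 0.875²) = 0.099780. Accumulating E over each segment gives final E = 4.3907.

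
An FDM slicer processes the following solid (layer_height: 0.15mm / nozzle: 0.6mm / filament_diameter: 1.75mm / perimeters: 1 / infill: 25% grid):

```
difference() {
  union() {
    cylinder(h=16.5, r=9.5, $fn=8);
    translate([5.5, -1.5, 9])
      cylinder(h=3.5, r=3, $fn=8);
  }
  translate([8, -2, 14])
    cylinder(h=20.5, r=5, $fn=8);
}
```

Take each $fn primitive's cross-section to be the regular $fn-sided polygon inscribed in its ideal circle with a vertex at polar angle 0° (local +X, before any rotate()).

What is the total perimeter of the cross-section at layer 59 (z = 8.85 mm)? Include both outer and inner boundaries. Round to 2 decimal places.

58.17 mm

At z = 8.85 mm: the cylinder: section is a regular 8-gon, circumradius r=9.5 (perimeter = 2·8·9.500·sin(180°/8) = 58.17 mm); the cylinder at (5.5, -1.5) is absent (z outside [9, 12.5]); Combining (union): only the r=9.5 cylinder is present, so the union is just that shape — boundary = 58.17 mm; the cylinder at (8, -2) is not intersected at this z (z outside [14, 34.5]); Taking the first minus the rest: none of the subtracted shapes is present at this height, so that combined region is unchanged — boundary = 58.17 mm. Overall, the cross-section is a single solid region. Total boundary length (outer) = 58.17 mm.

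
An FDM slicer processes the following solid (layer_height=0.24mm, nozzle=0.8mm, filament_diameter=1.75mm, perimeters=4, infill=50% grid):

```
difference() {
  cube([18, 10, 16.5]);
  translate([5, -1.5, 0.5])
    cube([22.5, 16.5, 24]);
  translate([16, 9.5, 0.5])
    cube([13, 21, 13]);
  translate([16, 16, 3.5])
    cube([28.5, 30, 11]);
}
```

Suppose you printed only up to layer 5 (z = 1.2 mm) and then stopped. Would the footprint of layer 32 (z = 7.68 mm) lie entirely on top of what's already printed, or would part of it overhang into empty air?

Compare the two slices. At z = 1.2: the cube is present — its section is the full 18×10 rectangle (area 180.00 mm²); the cube at (5, -1.5) is present — its section is the full 22.5×16.5 rectangle (area 371.25 mm²); the cube at (16, 9.5) is present — its section is the full 13×21 rectangle (area 273.00 mm²); the cube at (16, 16) is not intersected at this z (z outside [3.5, 14.5]); Subtracting the remaining from the first: starting from the 18×10 cube (180.00 mm²), the 22.5×16.5 cube at (5, -1.5) partially overlaps it — only the 130.00 mm² overlap (of its 371.25 mm²) is removed, clipping the outline; the 13×21 cube at (16, 9.5) misses the remaining region (no effect) — area = 50.00 mm². At z = 7.68: the cube is present — its section is the full 18×10 rectangle (area 180.00 mm²); the 22.5×16.5 cube at (5, -1.5) contributes its full rectangle (area 371.25 mm²); the 13×21 cube at (16, 9.5) contributes its full rectangle (area 273.00 mm²); the 28.5×30 cube at (16, 16) contributes its full rectangle (area 855.00 mm²); Subtracting the remaining from the first: starting from the 18×10 cube (180.00 mm²), the 22.5×16.5 cube at (5, -1.5) partially overlaps it — only the 130.00 mm² overlap (of its 371.25 mm²) is removed, clipping the outline; the 13×21 cube at (16, 9.5) misses the remaining region (no effect); the 28.5×30 cube at (16, 16) misses the remaining region (no effect) — area = 50.00 mm². Checking containment: the cross-section at z = 7.68 is a subset of the cross-section at z = 1.2.

entirely on top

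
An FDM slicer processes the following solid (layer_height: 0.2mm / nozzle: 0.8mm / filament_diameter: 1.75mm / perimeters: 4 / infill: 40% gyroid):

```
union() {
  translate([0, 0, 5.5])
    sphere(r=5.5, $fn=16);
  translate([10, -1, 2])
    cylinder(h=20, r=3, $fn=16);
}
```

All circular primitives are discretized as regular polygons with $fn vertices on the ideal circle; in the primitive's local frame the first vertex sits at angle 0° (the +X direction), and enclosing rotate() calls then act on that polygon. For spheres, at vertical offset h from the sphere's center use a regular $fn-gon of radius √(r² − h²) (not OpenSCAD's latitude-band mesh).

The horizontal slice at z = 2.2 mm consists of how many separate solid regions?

2

At z = 2.2 mm: the sphere: section is a regular 16-gon, circumradius = √(r²−h²) = √(5.5²−3.3²) = 4.400; the r=3 cylinder at (10, -1) contributes a regular 16-gon of circumradius 3; Taking the union: the 2 present regions are separate (no shared area or edge), so areas and boundary lengths simply add and each stays a separate island — 2 connected regions. The result has 2 disconnected regions.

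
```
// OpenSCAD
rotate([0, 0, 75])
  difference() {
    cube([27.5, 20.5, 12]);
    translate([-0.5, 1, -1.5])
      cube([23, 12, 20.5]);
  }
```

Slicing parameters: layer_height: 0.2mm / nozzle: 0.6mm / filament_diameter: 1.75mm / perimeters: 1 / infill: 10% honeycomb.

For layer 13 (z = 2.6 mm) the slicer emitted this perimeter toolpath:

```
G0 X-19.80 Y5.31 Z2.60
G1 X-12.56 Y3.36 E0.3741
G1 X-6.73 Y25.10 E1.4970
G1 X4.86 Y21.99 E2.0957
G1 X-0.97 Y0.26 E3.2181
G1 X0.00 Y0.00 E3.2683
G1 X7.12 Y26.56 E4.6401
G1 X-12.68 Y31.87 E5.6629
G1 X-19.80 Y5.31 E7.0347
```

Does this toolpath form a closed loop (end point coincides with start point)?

Start point (G0): (-19.80, 5.31). End point (last G1): the path returns to the start — closed.

yes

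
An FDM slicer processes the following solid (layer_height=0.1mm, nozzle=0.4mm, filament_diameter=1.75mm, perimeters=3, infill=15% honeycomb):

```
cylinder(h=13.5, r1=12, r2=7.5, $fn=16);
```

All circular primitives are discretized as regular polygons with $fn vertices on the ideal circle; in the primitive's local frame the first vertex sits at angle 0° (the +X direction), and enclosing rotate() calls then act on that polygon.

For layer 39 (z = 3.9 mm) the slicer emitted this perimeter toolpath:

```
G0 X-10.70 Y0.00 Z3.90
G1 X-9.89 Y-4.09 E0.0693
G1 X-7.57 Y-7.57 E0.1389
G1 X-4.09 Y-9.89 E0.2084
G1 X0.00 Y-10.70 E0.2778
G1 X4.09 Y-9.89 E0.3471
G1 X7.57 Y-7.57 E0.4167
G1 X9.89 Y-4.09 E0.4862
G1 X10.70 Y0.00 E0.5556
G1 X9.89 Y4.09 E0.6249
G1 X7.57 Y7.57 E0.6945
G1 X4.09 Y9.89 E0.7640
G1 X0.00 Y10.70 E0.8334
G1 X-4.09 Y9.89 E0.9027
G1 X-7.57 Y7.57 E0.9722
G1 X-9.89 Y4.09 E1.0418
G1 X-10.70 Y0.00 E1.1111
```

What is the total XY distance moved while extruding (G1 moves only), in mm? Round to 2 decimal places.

66.82 mm

Sum the Euclidean lengths of each G1 segment: total = 66.82 mm.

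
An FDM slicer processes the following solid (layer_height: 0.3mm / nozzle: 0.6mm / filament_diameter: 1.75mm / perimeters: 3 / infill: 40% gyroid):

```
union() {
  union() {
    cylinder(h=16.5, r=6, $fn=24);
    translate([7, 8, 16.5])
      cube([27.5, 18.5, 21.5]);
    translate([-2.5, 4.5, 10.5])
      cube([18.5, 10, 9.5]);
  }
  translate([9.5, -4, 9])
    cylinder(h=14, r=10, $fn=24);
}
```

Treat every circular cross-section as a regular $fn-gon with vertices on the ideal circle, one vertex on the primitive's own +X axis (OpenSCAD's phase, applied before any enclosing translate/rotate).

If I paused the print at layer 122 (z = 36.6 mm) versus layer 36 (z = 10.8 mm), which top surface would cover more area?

Layer 122 (z = 36.6): the cylinder does not reach this height (z outside [0, 16.5]); the cube at (7, 8) is present — its section is the full 27.5×18.5 rectangle (area 508.75 mm²); the cube at (-2.5, 4.5) is absent (z outside [10.5, 20]); Taking the union: only the 27.5×18.5 cube at (7, 8) is present, so the union is just that shape — area = 508.75 mm²; the cylinder at (9.5, -4) is absent (z outside [9, 23]); Combining (union): only the result so far is present, so the union is just that shape — area = 508.75 mm². So its area = 508.75 mm². Layer 36 (z = 10.8): the cylinder: section is a regular 24-gon, circumradius r=6 (area = (24/2)·6.000²·sin(360°/24) = 111.81 mm²); the cube at (7, 8) does not reach this height (z outside [16.5, 38]); the cube at (-2.5, 4.5) (footprint 18.5×10) is included at this height (area 185.00 mm²); Combining (union): the regions partially overlap — summed areas 296.81 mm² minus the doubly-counted overlap 7.14 mm² gives 289.67 mm² — area = 289.67 mm²; the r=10 cylinder at (9.5, -4) contributes a regular 24-gon of circumradius 10 (area = (24/2)·10.000²·sin(360°/24) = 310.58 mm²); Taking the union: the regions partially overlap — summed areas 600.25 mm² minus the doubly-counted overlap 54.68 mm² gives 545.57 mm² — area = 545.57 mm². So its area = 545.57 mm². Layer 36 is larger (545.57 vs 508.75 mm²).

layer 36 (z = 10.8 mm)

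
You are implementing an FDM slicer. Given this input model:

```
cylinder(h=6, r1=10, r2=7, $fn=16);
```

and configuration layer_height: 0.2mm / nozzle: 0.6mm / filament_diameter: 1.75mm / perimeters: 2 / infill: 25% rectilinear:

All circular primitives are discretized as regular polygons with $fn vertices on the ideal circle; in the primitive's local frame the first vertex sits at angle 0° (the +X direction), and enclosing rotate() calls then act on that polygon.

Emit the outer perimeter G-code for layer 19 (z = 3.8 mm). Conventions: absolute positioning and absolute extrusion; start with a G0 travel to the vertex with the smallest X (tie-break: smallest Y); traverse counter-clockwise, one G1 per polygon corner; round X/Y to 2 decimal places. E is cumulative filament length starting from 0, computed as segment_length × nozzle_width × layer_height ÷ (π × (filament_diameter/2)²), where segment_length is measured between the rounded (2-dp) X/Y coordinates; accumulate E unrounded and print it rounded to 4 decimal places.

G0 X-8.10 Y0.00 Z3.80
G1 X-7.48 Y-3.10 E0.1577
G1 X-5.73 Y-5.73 E0.3153
G1 X-3.10 Y-7.48 E0.4729
G1 X0.00 Y-8.10 E0.6307
G1 X3.10 Y-7.48 E0.7884
G1 X5.73 Y-5.73 E0.9460
G1 X7.48 Y-3.10 E1.1036
G1 X8.10 Y0.00 E1.2613
G1 X7.48 Y3.10 E1.4190
G1 X5.73 Y5.73 E1.5766
G1 X3.10 Y7.48 E1.7342
G1 X0.00 Y8.10 E1.8920
G1 X-3.10 Y7.48 E2.0497
G1 X-5.73 Y5.73 E2.2073
G1 X-7.48 Y3.10 E2.3649
G1 X-8.10 Y0.00 E2.5226

At z = 3.8 mm: the cone (r1=10→r2=7) has section circumradius 8.100 here — a regular 16-gon. The outline is a single polygon with 16 vertices. Extrusion per mm of travel: 0.6 × 0.2 / (π × 0.875²) = 0.049890. Accumulating E over each segment gives final E = 2.5226.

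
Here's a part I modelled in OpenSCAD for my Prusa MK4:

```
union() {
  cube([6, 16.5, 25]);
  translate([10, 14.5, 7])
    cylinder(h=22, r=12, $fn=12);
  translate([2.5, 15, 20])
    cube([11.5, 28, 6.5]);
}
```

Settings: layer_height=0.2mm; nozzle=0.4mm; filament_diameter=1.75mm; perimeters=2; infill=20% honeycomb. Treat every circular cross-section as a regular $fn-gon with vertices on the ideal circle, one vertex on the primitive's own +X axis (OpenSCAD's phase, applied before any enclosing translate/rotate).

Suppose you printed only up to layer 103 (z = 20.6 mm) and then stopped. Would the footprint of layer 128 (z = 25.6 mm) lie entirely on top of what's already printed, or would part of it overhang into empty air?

Compare the two slices. At z = 20.6: the cube is present — its section is the full 6×16.5 rectangle (area 99.00 mm²); the cylinder at (10, 14.5): section is a regular 12-gon, circumradius r=12 (area = (12/2)·12.000²·sin(360°/12) = 432.00 mm²); the cube at (2.5, 15) is present — its section is the full 11.5×28 rectangle (area 322.00 mm²); Merging all regions: the regions partially overlap — summed areas 853.00 mm² minus the doubly-counted overlap 188.64 mm² gives 664.36 mm² — area = 664.36 mm². At z = 25.6: the cube is absent (z outside [0, 25]); the r=12 cylinder at (10, 14.5) contributes a regular 12-gon of circumradius 12 (area = (12/2)·12.000²·sin(360°/12) = 432.00 mm²); the cube at (2.5, 15) is present — its section is the full 11.5×28 rectangle (area 322.00 mm²); Combining (union): the regions partially overlap — summed areas 754.00 mm² minus the doubly-counted overlap 121.75 mm² gives 632.25 mm² — area = 632.25 mm². Checking containment: the cross-section at z = 25.6 is a subset of the cross-section at z = 20.6.

entirely on top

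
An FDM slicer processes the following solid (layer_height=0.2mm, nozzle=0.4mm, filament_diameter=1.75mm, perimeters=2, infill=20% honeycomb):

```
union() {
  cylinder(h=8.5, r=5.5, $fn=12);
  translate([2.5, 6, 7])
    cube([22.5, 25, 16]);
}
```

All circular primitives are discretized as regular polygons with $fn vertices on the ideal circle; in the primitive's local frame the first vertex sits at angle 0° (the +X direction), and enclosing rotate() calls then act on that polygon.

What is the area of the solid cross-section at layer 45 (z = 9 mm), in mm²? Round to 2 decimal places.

At z = 9 mm: the cylinder is not intersected at this z (z outside [0, 8.5]); the cube at (2.5, 6) is present — its section is the full 22.5×25 rectangle (area 562.50 mm²); Taking the union: only the 22.5×25 cube at (2.5, 6) is present, so the union is just that shape — area = 562.50 mm². Overall, the cross-section is a single solid region. Net area = 562.50 mm².

562.50 mm²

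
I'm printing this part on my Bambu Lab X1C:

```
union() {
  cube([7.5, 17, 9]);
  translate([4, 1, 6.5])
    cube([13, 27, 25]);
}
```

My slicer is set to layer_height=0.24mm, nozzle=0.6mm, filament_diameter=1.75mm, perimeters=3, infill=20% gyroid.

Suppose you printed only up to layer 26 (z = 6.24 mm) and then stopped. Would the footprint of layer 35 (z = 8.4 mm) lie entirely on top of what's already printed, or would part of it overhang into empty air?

part overhangs

Compare the two slices. At z = 6.24: the 7.5×17 cube contributes its full rectangle (area 127.50 mm²); the cube at (4, 1) does not reach this height (z outside [6.5, 31.5]); Merging all regions: only the 7.5×17 cube is present, so the union is just that shape — area = 127.50 mm². At z = 8.4: the 7.5×17 cube contributes its full rectangle (area 127.50 mm²); the cube at (4, 1) is present — its section is the full 13×27 rectangle (area 351.00 mm²); Combining (union): the regions partially overlap — summed areas 478.50 mm² minus the doubly-counted overlap 56.00 mm² gives 422.50 mm² — area = 422.50 mm². Checking containment: at z = 8.4 the cross-section extends beyond the z = 6.24 cross-section by about 295.00 mm².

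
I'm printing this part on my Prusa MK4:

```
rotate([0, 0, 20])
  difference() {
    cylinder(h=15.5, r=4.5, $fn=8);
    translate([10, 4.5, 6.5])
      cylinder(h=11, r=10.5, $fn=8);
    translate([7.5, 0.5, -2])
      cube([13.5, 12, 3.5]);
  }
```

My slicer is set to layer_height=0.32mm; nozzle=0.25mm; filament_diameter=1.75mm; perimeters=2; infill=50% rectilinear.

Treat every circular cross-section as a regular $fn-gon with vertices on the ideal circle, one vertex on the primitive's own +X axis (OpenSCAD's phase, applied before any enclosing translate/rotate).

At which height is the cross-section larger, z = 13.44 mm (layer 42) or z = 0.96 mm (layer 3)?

Layer 42 (z = 13.44): the r=4.5 cylinder contributes a regular 8-gon of circumradius 4.5 (area = (8/2)·4.500²·sin(360°/8) = 57.28 mm²); the cylinder at (10, 4.5): section is a regular 8-gon, circumradius r=10.5 (area = (8/2)·10.500²·sin(360°/8) = 311.83 mm²); the cube at (7.5, 0.5) does not reach this height (z outside [-2, 1.5]); Subtracting the remaining from the first: starting from the r=4.5 cylinder (57.28 mm²), the r=10.5 cylinder at (10, 4.5) partially overlaps it — only the 18.05 mm² overlap (of its 311.83 mm²) is removed, clipping the outline — area = 39.23 mm²; (rotated 20° about Z; rotation is an isometry so areas/perimeters/island counts are preserved). So its area = 39.23 mm². Layer 3 (z = 0.96): the r=4.5 cylinder contributes a regular 8-gon of circumradius 4.5 (area = (8/2)·4.500²·sin(360°/8) = 57.28 mm²); the cylinder at (10, 4.5) is absent (z outside [6.5, 17.5]); the cube at (7.5, 0.5) (footprint 13.5×12) is included at this height (area 162.00 mm²); After the difference (first − rest): starting from the r=4.5 cylinder (57.28 mm²), the 13.5×12 cube at (7.5, 0.5) misses the remaining region (no effect) — area = 57.28 mm²; (whole slice rotated 20° about Z — lengths, areas and connectivity unchanged). So its area = 57.28 mm². Layer 3 is larger (57.28 vs 39.23 mm²).

layer 3 (z = 0.96 mm)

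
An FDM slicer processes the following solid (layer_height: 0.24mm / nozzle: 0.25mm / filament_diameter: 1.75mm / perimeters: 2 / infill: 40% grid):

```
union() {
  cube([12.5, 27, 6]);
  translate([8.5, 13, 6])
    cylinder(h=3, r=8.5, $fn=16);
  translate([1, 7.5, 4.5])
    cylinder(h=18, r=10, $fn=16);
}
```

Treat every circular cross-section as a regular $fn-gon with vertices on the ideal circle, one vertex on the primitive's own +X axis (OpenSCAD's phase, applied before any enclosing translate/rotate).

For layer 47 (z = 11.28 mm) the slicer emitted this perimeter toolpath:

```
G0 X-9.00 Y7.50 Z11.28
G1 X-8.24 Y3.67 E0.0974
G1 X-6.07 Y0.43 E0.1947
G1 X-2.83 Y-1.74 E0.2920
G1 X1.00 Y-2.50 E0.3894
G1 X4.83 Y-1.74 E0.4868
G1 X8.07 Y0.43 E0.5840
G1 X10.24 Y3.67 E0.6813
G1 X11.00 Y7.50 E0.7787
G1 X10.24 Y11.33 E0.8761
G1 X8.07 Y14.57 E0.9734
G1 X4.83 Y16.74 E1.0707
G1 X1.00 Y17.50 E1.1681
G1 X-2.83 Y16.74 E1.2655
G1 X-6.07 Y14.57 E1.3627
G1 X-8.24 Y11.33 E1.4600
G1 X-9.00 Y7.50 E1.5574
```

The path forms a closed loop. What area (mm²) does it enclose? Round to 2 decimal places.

Apply the shoelace formula to the sequence of (X, Y) vertices; enclosed area = 306.19 mm².

306.19 mm²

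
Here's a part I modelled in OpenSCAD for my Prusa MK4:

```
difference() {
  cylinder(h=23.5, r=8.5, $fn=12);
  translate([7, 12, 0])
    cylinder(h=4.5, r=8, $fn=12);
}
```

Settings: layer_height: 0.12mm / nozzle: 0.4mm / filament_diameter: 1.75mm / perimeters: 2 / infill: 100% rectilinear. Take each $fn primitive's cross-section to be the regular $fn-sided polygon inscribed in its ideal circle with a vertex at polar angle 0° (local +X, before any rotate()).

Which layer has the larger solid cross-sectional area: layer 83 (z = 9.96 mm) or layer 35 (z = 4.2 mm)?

Layer 83 (z = 9.96): the r=8.5 cylinder contributes a regular 12-gon of circumradius 8.5 (area = (12/2)·8.500²·sin(360°/12) = 216.75 mm²); the cylinder at (7, 12) is not intersected at this z (z outside [0, 4.5]); Subtracting the remaining from the first: none of the subtracted shapes is present at this height, so the r=8.5 cylinder is unchanged — area = 216.75 mm². So its area = 216.75 mm². Layer 35 (z = 4.2): the r=8.5 cylinder gives a regular 12-gon of circumradius 8.5 (constant along its height) (area = (12/2)·8.500²·sin(360°/12) = 216.75 mm²); the r=8 cylinder at (7, 12) contributes a regular 12-gon of circumradius 8 (area = (12/2)·8.000²·sin(360°/12) = 192.00 mm²); Subtracting the remaining from the first: starting from the r=8.5 cylinder (216.75 mm²), the r=8 cylinder at (7, 12) partially overlaps it — only the 12.45 mm² overlap (of its 192.00 mm²) is removed, clipping the outline — area = 204.30 mm². So its area = 204.30 mm². Layer 83 is larger (216.75 vs 204.30 mm²).

layer 83 (z = 9.96 mm)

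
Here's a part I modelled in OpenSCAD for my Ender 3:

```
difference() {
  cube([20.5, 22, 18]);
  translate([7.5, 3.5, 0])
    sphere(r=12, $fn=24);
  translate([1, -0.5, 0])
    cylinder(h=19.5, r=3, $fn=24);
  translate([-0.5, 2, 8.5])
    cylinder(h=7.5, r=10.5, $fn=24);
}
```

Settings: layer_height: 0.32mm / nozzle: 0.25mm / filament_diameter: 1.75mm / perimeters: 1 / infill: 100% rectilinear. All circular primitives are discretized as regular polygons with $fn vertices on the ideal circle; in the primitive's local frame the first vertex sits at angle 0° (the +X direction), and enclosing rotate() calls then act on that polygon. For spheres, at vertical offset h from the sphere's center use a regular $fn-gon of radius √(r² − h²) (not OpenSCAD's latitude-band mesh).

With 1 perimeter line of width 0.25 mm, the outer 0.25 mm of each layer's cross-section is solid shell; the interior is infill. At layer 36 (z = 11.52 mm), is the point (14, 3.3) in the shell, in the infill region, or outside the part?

infill

At z = 11.52 mm: the 20.5×22 cube contributes its full rectangle; the r=12 sphere at (7.5, 3.5) slices to a regular 24-gon of circumradius 3.360 (√(r²−h²) with h=11.52 from center); the cylinder at (1, -0.5): section is a regular 24-gon, circumradius r=3; the r=10.5 cylinder at (-0.5, 2) contributes a regular 24-gon of circumradius 10.5; Taking the first minus the rest: starting from the 20.5×22 cube, the r=12 sphere at (7.5, 3.5) lies wholly inside it (removes its full 35.06 mm² and its 21.05 mm outline becomes a hole wall); the r=3 cylinder at (1, -0.5) partially overlaps it — only the 7.93 mm² overlap (of its 27.95 mm²) is removed, clipping the outline; the r=10.5 cylinder at (-0.5, 2) partially overlaps it — only the 61.14 mm² overlap (of its 342.42 mm²) is removed, clipping the outline — 1 connected region. Overall, the cross-section is a single solid region. The nearest boundary edge runs (10.75, 2.63)→(10.86, 3.50); distance from the point to it = 3.15 mm. The point is inside the cross-section and 3.15 mm from the nearest boundary — more than the 0.25 mm shell width (1 × 0.25), so it's in the infill interior.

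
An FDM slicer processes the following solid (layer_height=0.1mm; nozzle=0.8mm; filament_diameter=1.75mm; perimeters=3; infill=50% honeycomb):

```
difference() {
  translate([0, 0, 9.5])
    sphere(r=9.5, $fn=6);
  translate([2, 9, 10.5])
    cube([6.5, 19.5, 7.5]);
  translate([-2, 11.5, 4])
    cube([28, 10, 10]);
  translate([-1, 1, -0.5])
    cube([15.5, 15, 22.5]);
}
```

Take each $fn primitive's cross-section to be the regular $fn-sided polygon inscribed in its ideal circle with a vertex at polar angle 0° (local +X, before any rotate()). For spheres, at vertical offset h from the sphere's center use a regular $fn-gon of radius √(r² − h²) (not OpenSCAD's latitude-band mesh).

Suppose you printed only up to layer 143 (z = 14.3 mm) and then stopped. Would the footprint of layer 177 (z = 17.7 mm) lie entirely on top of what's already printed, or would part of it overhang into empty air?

Compare the two slices. At z = 14.3: the sphere: section is a regular 6-gon, circumradius = √(r²−h²) = √(9.5²−4.8²) = 8.198 (area = (6/2)·8.198²·sin(360°/6) = 174.62 mm²); the cube at (2, 9) (footprint 6.5×19.5) is included at this height (area 126.75 mm²); the cube at (-2, 11.5) does not reach this height (z outside [4, 14]); the cube at (-1, 1) is present — its section is the full 15.5×15 rectangle (area 232.50 mm²); After the difference (first − rest): starting from the r=9.5 sphere (174.62 mm²), the 6.5×19.5 cube at (2, 9) misses the remaining region (no effect); the 15.5×15 cube at (-1, 1) partially overlaps it — only the 41.84 mm² overlap (of its 232.50 mm²) is removed, clipping the outline — area = 132.77 mm². At z = 17.7: the sphere: section is a regular 6-gon, circumradius = √(r²−h²) = √(9.5²−8.2²) = 4.797 (area = (6/2)·4.797²·sin(360°/6) = 59.78 mm²); the cube at (2, 9) (footprint 6.5×19.5) is included at this height (area 126.75 mm²); the cube at (-2, 11.5) is not intersected at this z (z outside [4, 14]); the cube at (-1, 1) is present — its section is the full 15.5×15 rectangle (area 232.50 mm²); Taking the first minus the rest: starting from the r=9.5 sphere (59.78 mm²), the 6.5×19.5 cube at (2, 9) misses the remaining region (no effect); the 15.5×15 cube at (-1, 1) partially overlaps it — only the 13.59 mm² overlap (of its 232.50 mm²) is removed, clipping the outline — area = 46.19 mm². Checking containment: the cross-section at z = 17.7 is a subset of the cross-section at z = 14.3.

entirely on top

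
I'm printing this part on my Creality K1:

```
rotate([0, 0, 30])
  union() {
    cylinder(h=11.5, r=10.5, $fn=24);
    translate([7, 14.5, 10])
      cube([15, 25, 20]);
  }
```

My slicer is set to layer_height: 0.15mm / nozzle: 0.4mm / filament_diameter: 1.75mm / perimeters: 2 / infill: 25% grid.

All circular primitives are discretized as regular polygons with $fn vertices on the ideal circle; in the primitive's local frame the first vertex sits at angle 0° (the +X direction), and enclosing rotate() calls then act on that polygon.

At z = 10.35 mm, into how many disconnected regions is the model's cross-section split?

2

At z = 10.35 mm: the cylinder: section is a regular 24-gon, circumradius r=10.5; the cube at (7, 14.5) is present — its section is the full 15×25 rectangle; Combining (union): the 2 present regions are separate (no shared area or edge), so areas and boundary lengths simply add and each stays a separate island — 2 connected regions; (whole slice rotated 30° about Z — lengths, areas and connectivity unchanged). The result has 2 disconnected regions.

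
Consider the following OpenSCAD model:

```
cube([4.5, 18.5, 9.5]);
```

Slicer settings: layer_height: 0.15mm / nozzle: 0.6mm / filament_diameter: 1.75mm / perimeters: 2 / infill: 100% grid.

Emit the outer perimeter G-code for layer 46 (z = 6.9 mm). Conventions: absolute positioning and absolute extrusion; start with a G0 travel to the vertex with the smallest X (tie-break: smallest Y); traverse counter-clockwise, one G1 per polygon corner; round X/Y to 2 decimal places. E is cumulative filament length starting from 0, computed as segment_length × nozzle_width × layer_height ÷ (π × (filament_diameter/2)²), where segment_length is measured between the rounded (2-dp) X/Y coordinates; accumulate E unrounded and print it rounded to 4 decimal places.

At z = 6.9 mm: the cube (footprint 4.5×18.5) is included at this height. The outline is a single polygon with 4 vertices. Extrusion per mm of travel: 0.6 × 0.15 / (π × 0.875²) = 0.037418. Accumulating E over each segment gives final E = 1.7212.

G0 X0.00 Y0.00 Z6.90
G1 X4.50 Y0.00 E0.1684
G1 X4.50 Y18.50 E0.8606
G1 X0.00 Y18.50 E1.0290
G1 X0.00 Y0.00 E1.7212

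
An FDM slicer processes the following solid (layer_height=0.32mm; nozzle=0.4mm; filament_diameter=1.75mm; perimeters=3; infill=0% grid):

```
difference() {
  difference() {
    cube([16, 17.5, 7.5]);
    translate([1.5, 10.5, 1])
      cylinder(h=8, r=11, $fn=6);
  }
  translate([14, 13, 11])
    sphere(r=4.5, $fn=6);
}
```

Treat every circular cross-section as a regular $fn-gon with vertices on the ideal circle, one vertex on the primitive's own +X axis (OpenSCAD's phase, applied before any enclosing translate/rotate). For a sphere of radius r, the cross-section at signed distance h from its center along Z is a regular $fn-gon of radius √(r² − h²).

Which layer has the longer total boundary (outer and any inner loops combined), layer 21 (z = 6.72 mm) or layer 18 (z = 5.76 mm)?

layer 21 (z = 6.72 mm)

Layer 21 (z = 6.72): the cube (footprint 16×17.5) is included at this height (perimeter 67.00 mm); the r=11 cylinder at (1.5, 10.5) gives a regular 6-gon of circumradius 11 (constant along its height) (perimeter = 2·6·11.000·sin(180°/6) = 66.00 mm); Subtracting the remaining from the first: starting from the 16×17.5 cube, the r=11 cylinder at (1.5, 10.5) partially overlaps it — only the 166.24 mm² overlap (of its 314.37 mm²) is removed, clipping the outline — boundary = 68.10 mm; the sphere at (14, 13): section is a regular 6-gon, circumradius = √(r²−h²) = √(4.5²−4.28²) = 1.390 (perimeter = 2·6·1.390·sin(180°/6) = 8.34 mm); After the difference (first − rest): starting from the result so far, the r=4.5 sphere at (14, 13) lies wholly inside it (removes its full 5.02 mm² and its 8.34 mm outline becomes a hole wall) — boundary (outer + 1 inner loop) = 76.44 mm. So its perimeter = 76.44 mm. Layer 18 (z = 5.76): the 16×17.5 cube contributes its full rectangle (perimeter 67.00 mm); the r=11 cylinder at (1.5, 10.5) contributes a regular 6-gon of circumradius 11 (perimeter = 2·6·11.000·sin(180°/6) = 66.00 mm); After the difference (first − rest): starting from the 16×17.5 cube, the r=11 cylinder at (1.5, 10.5) partially overlaps it — only the 166.24 mm² overlap (of its 314.37 mm²) is removed, clipping the outline — boundary = 68.10 mm; the sphere at (14, 13) does not reach this height (|z−center|=5.240 > r=4.5); Subtracting the remaining from the first: none of the subtracted shapes is present at this height, so the result so far is unchanged — boundary = 68.10 mm. So its perimeter = 68.10 mm. Layer 21 is larger (76.44 vs 68.10 mm).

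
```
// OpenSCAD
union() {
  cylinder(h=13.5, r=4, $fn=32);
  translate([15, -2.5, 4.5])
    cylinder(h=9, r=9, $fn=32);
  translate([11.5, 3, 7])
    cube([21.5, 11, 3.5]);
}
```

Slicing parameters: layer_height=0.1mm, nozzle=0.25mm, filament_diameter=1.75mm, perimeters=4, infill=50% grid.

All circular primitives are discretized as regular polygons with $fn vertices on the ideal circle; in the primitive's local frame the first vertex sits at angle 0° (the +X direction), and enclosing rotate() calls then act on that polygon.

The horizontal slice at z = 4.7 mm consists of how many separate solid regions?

At z = 4.7 mm: the cylinder: section is a regular 32-gon, circumradius r=4; the r=9 cylinder at (15, -2.5) contributes a regular 32-gon of circumradius 9; the cube at (11.5, 3) is absent (z outside [7, 10.5]); Taking the union: the 2 present regions are separate (no shared area or edge), so areas and boundary lengths simply add and each stays a separate island — 2 connected regions. The result has 2 disconnected regions.

2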